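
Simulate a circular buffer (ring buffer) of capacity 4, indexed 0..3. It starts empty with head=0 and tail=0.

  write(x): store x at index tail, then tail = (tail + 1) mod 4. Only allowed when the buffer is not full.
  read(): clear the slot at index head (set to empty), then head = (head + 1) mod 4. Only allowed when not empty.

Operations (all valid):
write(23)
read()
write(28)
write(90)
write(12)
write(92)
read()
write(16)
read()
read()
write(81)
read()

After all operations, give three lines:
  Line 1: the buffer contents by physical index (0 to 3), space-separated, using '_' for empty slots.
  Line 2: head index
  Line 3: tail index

write(23): buf=[23 _ _ _], head=0, tail=1, size=1
read(): buf=[_ _ _ _], head=1, tail=1, size=0
write(28): buf=[_ 28 _ _], head=1, tail=2, size=1
write(90): buf=[_ 28 90 _], head=1, tail=3, size=2
write(12): buf=[_ 28 90 12], head=1, tail=0, size=3
write(92): buf=[92 28 90 12], head=1, tail=1, size=4
read(): buf=[92 _ 90 12], head=2, tail=1, size=3
write(16): buf=[92 16 90 12], head=2, tail=2, size=4
read(): buf=[92 16 _ 12], head=3, tail=2, size=3
read(): buf=[92 16 _ _], head=0, tail=2, size=2
write(81): buf=[92 16 81 _], head=0, tail=3, size=3
read(): buf=[_ 16 81 _], head=1, tail=3, size=2

Answer: _ 16 81 _
1
3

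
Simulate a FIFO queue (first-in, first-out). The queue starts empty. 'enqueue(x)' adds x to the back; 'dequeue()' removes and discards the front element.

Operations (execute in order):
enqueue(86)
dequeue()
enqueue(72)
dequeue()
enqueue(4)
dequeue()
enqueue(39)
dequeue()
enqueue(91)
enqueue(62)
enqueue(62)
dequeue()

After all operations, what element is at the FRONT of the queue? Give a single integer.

enqueue(86): queue = [86]
dequeue(): queue = []
enqueue(72): queue = [72]
dequeue(): queue = []
enqueue(4): queue = [4]
dequeue(): queue = []
enqueue(39): queue = [39]
dequeue(): queue = []
enqueue(91): queue = [91]
enqueue(62): queue = [91, 62]
enqueue(62): queue = [91, 62, 62]
dequeue(): queue = [62, 62]

Answer: 62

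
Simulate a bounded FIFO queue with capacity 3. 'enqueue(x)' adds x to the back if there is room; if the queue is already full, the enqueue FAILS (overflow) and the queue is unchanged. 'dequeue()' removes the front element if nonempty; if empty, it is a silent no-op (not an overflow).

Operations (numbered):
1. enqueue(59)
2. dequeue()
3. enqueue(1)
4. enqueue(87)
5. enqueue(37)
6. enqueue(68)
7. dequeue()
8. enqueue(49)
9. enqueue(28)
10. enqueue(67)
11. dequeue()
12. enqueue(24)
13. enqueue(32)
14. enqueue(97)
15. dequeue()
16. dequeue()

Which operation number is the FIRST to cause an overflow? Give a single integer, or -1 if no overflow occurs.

Answer: 6

Derivation:
1. enqueue(59): size=1
2. dequeue(): size=0
3. enqueue(1): size=1
4. enqueue(87): size=2
5. enqueue(37): size=3
6. enqueue(68): size=3=cap → OVERFLOW (fail)
7. dequeue(): size=2
8. enqueue(49): size=3
9. enqueue(28): size=3=cap → OVERFLOW (fail)
10. enqueue(67): size=3=cap → OVERFLOW (fail)
11. dequeue(): size=2
12. enqueue(24): size=3
13. enqueue(32): size=3=cap → OVERFLOW (fail)
14. enqueue(97): size=3=cap → OVERFLOW (fail)
15. dequeue(): size=2
16. dequeue(): size=1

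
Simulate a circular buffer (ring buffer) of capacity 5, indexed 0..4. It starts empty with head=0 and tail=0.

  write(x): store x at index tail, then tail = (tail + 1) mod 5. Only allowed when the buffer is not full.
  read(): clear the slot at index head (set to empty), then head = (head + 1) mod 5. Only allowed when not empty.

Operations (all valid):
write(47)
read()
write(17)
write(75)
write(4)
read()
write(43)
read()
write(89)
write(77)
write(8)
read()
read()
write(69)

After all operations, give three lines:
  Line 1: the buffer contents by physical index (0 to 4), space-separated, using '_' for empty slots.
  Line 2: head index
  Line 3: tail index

Answer: 89 77 8 69 _
0
4

Derivation:
write(47): buf=[47 _ _ _ _], head=0, tail=1, size=1
read(): buf=[_ _ _ _ _], head=1, tail=1, size=0
write(17): buf=[_ 17 _ _ _], head=1, tail=2, size=1
write(75): buf=[_ 17 75 _ _], head=1, tail=3, size=2
write(4): buf=[_ 17 75 4 _], head=1, tail=4, size=3
read(): buf=[_ _ 75 4 _], head=2, tail=4, size=2
write(43): buf=[_ _ 75 4 43], head=2, tail=0, size=3
read(): buf=[_ _ _ 4 43], head=3, tail=0, size=2
write(89): buf=[89 _ _ 4 43], head=3, tail=1, size=3
write(77): buf=[89 77 _ 4 43], head=3, tail=2, size=4
write(8): buf=[89 77 8 4 43], head=3, tail=3, size=5
read(): buf=[89 77 8 _ 43], head=4, tail=3, size=4
read(): buf=[89 77 8 _ _], head=0, tail=3, size=3
write(69): buf=[89 77 8 69 _], head=0, tail=4, size=4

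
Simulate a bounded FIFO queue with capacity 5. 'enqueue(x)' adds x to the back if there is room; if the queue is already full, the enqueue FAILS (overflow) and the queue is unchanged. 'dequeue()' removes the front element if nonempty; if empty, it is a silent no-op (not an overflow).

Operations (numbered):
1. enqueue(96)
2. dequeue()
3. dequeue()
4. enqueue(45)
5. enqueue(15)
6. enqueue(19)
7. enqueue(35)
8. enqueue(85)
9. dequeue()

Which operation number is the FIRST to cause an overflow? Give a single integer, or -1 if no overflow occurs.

1. enqueue(96): size=1
2. dequeue(): size=0
3. dequeue(): empty, no-op, size=0
4. enqueue(45): size=1
5. enqueue(15): size=2
6. enqueue(19): size=3
7. enqueue(35): size=4
8. enqueue(85): size=5
9. dequeue(): size=4

Answer: -1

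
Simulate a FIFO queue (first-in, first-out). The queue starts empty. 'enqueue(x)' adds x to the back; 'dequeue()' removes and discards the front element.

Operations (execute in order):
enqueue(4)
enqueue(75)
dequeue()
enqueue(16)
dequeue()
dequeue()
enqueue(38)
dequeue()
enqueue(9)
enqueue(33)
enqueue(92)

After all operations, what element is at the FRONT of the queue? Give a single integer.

Answer: 9

Derivation:
enqueue(4): queue = [4]
enqueue(75): queue = [4, 75]
dequeue(): queue = [75]
enqueue(16): queue = [75, 16]
dequeue(): queue = [16]
dequeue(): queue = []
enqueue(38): queue = [38]
dequeue(): queue = []
enqueue(9): queue = [9]
enqueue(33): queue = [9, 33]
enqueue(92): queue = [9, 33, 92]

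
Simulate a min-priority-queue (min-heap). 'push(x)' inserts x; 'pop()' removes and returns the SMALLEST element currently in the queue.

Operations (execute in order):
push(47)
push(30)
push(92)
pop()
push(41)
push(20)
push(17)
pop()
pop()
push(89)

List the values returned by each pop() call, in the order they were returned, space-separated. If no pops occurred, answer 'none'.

Answer: 30 17 20

Derivation:
push(47): heap contents = [47]
push(30): heap contents = [30, 47]
push(92): heap contents = [30, 47, 92]
pop() → 30: heap contents = [47, 92]
push(41): heap contents = [41, 47, 92]
push(20): heap contents = [20, 41, 47, 92]
push(17): heap contents = [17, 20, 41, 47, 92]
pop() → 17: heap contents = [20, 41, 47, 92]
pop() → 20: heap contents = [41, 47, 92]
push(89): heap contents = [41, 47, 89, 92]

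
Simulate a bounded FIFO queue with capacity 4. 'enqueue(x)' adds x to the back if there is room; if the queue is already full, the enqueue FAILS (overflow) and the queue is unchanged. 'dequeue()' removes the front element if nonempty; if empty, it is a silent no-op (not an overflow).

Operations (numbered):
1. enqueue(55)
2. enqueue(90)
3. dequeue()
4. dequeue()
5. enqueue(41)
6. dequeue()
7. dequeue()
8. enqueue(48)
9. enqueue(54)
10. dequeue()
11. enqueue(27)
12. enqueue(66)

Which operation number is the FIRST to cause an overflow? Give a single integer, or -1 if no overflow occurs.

Answer: -1

Derivation:
1. enqueue(55): size=1
2. enqueue(90): size=2
3. dequeue(): size=1
4. dequeue(): size=0
5. enqueue(41): size=1
6. dequeue(): size=0
7. dequeue(): empty, no-op, size=0
8. enqueue(48): size=1
9. enqueue(54): size=2
10. dequeue(): size=1
11. enqueue(27): size=2
12. enqueue(66): size=3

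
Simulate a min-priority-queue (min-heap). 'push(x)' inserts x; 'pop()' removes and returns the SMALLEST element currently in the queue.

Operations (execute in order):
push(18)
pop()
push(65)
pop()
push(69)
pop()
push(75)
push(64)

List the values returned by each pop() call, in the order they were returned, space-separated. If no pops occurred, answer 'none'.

push(18): heap contents = [18]
pop() → 18: heap contents = []
push(65): heap contents = [65]
pop() → 65: heap contents = []
push(69): heap contents = [69]
pop() → 69: heap contents = []
push(75): heap contents = [75]
push(64): heap contents = [64, 75]

Answer: 18 65 69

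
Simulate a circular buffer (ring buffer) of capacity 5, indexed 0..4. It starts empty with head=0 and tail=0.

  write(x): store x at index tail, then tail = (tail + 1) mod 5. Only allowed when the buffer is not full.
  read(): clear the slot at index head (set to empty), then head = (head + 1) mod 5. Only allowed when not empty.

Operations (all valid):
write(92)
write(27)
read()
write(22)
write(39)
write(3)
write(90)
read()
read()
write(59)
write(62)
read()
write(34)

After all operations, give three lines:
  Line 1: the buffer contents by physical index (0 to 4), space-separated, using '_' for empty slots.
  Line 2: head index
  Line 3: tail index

Answer: 90 59 62 34 3
4
4

Derivation:
write(92): buf=[92 _ _ _ _], head=0, tail=1, size=1
write(27): buf=[92 27 _ _ _], head=0, tail=2, size=2
read(): buf=[_ 27 _ _ _], head=1, tail=2, size=1
write(22): buf=[_ 27 22 _ _], head=1, tail=3, size=2
write(39): buf=[_ 27 22 39 _], head=1, tail=4, size=3
write(3): buf=[_ 27 22 39 3], head=1, tail=0, size=4
write(90): buf=[90 27 22 39 3], head=1, tail=1, size=5
read(): buf=[90 _ 22 39 3], head=2, tail=1, size=4
read(): buf=[90 _ _ 39 3], head=3, tail=1, size=3
write(59): buf=[90 59 _ 39 3], head=3, tail=2, size=4
write(62): buf=[90 59 62 39 3], head=3, tail=3, size=5
read(): buf=[90 59 62 _ 3], head=4, tail=3, size=4
write(34): buf=[90 59 62 34 3], head=4, tail=4, size=5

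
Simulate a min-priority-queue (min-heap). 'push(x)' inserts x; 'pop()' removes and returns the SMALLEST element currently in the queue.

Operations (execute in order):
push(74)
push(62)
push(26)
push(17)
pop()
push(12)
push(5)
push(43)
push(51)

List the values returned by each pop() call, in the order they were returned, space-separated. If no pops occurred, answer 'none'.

push(74): heap contents = [74]
push(62): heap contents = [62, 74]
push(26): heap contents = [26, 62, 74]
push(17): heap contents = [17, 26, 62, 74]
pop() → 17: heap contents = [26, 62, 74]
push(12): heap contents = [12, 26, 62, 74]
push(5): heap contents = [5, 12, 26, 62, 74]
push(43): heap contents = [5, 12, 26, 43, 62, 74]
push(51): heap contents = [5, 12, 26, 43, 51, 62, 74]

Answer: 17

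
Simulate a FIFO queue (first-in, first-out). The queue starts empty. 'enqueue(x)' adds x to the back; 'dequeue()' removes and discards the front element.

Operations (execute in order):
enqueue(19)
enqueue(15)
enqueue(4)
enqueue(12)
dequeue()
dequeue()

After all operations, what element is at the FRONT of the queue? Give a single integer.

Answer: 4

Derivation:
enqueue(19): queue = [19]
enqueue(15): queue = [19, 15]
enqueue(4): queue = [19, 15, 4]
enqueue(12): queue = [19, 15, 4, 12]
dequeue(): queue = [15, 4, 12]
dequeue(): queue = [4, 12]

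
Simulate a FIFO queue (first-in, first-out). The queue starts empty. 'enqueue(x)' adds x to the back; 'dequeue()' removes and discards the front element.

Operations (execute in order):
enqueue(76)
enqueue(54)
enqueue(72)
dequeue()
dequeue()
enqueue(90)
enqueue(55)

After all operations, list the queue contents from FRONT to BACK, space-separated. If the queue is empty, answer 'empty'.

Answer: 72 90 55

Derivation:
enqueue(76): [76]
enqueue(54): [76, 54]
enqueue(72): [76, 54, 72]
dequeue(): [54, 72]
dequeue(): [72]
enqueue(90): [72, 90]
enqueue(55): [72, 90, 55]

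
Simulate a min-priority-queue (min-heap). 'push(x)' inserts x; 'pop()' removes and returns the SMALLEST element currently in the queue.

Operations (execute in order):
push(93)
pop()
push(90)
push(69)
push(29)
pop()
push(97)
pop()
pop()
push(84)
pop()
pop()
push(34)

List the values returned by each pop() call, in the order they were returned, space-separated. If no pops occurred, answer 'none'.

Answer: 93 29 69 90 84 97

Derivation:
push(93): heap contents = [93]
pop() → 93: heap contents = []
push(90): heap contents = [90]
push(69): heap contents = [69, 90]
push(29): heap contents = [29, 69, 90]
pop() → 29: heap contents = [69, 90]
push(97): heap contents = [69, 90, 97]
pop() → 69: heap contents = [90, 97]
pop() → 90: heap contents = [97]
push(84): heap contents = [84, 97]
pop() → 84: heap contents = [97]
pop() → 97: heap contents = []
push(34): heap contents = [34]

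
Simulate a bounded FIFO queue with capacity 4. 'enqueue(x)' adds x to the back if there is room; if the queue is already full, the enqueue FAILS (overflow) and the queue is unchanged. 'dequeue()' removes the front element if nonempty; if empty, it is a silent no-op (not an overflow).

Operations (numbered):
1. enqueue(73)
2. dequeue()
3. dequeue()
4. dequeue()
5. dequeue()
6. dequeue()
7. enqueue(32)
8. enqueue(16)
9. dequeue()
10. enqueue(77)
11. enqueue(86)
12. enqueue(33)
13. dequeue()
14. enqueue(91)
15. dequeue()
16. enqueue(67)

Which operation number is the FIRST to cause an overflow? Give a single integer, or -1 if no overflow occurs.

Answer: -1

Derivation:
1. enqueue(73): size=1
2. dequeue(): size=0
3. dequeue(): empty, no-op, size=0
4. dequeue(): empty, no-op, size=0
5. dequeue(): empty, no-op, size=0
6. dequeue(): empty, no-op, size=0
7. enqueue(32): size=1
8. enqueue(16): size=2
9. dequeue(): size=1
10. enqueue(77): size=2
11. enqueue(86): size=3
12. enqueue(33): size=4
13. dequeue(): size=3
14. enqueue(91): size=4
15. dequeue(): size=3
16. enqueue(67): size=4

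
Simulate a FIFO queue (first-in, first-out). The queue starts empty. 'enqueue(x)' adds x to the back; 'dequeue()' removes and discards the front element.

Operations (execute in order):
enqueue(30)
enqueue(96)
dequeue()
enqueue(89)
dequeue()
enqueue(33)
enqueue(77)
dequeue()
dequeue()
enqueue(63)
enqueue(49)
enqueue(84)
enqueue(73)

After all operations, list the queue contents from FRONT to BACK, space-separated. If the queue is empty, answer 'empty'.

enqueue(30): [30]
enqueue(96): [30, 96]
dequeue(): [96]
enqueue(89): [96, 89]
dequeue(): [89]
enqueue(33): [89, 33]
enqueue(77): [89, 33, 77]
dequeue(): [33, 77]
dequeue(): [77]
enqueue(63): [77, 63]
enqueue(49): [77, 63, 49]
enqueue(84): [77, 63, 49, 84]
enqueue(73): [77, 63, 49, 84, 73]

Answer: 77 63 49 84 73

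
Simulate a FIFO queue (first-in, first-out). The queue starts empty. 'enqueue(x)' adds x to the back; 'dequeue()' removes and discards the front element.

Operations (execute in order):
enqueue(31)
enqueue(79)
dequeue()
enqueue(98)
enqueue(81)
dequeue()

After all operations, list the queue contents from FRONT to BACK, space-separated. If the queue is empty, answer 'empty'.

enqueue(31): [31]
enqueue(79): [31, 79]
dequeue(): [79]
enqueue(98): [79, 98]
enqueue(81): [79, 98, 81]
dequeue(): [98, 81]

Answer: 98 81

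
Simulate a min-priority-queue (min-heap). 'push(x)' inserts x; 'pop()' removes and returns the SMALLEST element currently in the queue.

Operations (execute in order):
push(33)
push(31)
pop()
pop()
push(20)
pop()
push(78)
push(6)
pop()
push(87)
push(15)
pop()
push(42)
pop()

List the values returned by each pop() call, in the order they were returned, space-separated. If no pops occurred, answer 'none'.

push(33): heap contents = [33]
push(31): heap contents = [31, 33]
pop() → 31: heap contents = [33]
pop() → 33: heap contents = []
push(20): heap contents = [20]
pop() → 20: heap contents = []
push(78): heap contents = [78]
push(6): heap contents = [6, 78]
pop() → 6: heap contents = [78]
push(87): heap contents = [78, 87]
push(15): heap contents = [15, 78, 87]
pop() → 15: heap contents = [78, 87]
push(42): heap contents = [42, 78, 87]
pop() → 42: heap contents = [78, 87]

Answer: 31 33 20 6 15 42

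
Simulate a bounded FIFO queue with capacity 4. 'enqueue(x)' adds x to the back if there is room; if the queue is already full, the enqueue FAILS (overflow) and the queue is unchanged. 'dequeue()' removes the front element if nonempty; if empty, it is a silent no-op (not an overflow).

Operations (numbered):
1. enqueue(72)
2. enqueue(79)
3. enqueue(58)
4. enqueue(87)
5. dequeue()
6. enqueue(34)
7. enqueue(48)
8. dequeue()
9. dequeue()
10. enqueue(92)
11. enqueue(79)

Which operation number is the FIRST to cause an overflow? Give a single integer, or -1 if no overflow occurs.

Answer: 7

Derivation:
1. enqueue(72): size=1
2. enqueue(79): size=2
3. enqueue(58): size=3
4. enqueue(87): size=4
5. dequeue(): size=3
6. enqueue(34): size=4
7. enqueue(48): size=4=cap → OVERFLOW (fail)
8. dequeue(): size=3
9. dequeue(): size=2
10. enqueue(92): size=3
11. enqueue(79): size=4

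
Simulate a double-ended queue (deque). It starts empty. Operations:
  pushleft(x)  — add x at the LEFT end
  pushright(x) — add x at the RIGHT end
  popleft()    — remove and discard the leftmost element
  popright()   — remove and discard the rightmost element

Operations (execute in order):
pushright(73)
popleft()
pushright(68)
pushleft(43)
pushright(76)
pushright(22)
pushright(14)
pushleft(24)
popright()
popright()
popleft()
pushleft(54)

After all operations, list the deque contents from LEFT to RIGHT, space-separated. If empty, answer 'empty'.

Answer: 54 43 68 76

Derivation:
pushright(73): [73]
popleft(): []
pushright(68): [68]
pushleft(43): [43, 68]
pushright(76): [43, 68, 76]
pushright(22): [43, 68, 76, 22]
pushright(14): [43, 68, 76, 22, 14]
pushleft(24): [24, 43, 68, 76, 22, 14]
popright(): [24, 43, 68, 76, 22]
popright(): [24, 43, 68, 76]
popleft(): [43, 68, 76]
pushleft(54): [54, 43, 68, 76]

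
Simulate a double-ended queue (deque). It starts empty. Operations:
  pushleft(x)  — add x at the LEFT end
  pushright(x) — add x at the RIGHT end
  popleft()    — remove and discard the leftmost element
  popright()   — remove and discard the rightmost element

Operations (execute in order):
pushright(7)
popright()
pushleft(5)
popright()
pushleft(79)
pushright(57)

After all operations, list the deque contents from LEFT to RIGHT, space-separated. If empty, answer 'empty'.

Answer: 79 57

Derivation:
pushright(7): [7]
popright(): []
pushleft(5): [5]
popright(): []
pushleft(79): [79]
pushright(57): [79, 57]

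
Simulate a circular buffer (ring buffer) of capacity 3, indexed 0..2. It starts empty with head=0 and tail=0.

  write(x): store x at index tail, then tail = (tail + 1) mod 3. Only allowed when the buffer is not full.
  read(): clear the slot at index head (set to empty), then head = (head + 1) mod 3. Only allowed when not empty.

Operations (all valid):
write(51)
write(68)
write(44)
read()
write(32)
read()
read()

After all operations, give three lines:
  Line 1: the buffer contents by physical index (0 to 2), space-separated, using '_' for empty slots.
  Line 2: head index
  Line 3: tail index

Answer: 32 _ _
0
1

Derivation:
write(51): buf=[51 _ _], head=0, tail=1, size=1
write(68): buf=[51 68 _], head=0, tail=2, size=2
write(44): buf=[51 68 44], head=0, tail=0, size=3
read(): buf=[_ 68 44], head=1, tail=0, size=2
write(32): buf=[32 68 44], head=1, tail=1, size=3
read(): buf=[32 _ 44], head=2, tail=1, size=2
read(): buf=[32 _ _], head=0, tail=1, size=1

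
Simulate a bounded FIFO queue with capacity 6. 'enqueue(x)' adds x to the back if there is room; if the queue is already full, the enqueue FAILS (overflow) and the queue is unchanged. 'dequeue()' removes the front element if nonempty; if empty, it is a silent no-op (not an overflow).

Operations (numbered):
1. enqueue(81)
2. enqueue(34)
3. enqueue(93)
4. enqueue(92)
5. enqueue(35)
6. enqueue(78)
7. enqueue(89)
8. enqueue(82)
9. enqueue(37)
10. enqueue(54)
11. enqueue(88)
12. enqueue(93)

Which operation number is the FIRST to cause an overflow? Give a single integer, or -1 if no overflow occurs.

Answer: 7

Derivation:
1. enqueue(81): size=1
2. enqueue(34): size=2
3. enqueue(93): size=3
4. enqueue(92): size=4
5. enqueue(35): size=5
6. enqueue(78): size=6
7. enqueue(89): size=6=cap → OVERFLOW (fail)
8. enqueue(82): size=6=cap → OVERFLOW (fail)
9. enqueue(37): size=6=cap → OVERFLOW (fail)
10. enqueue(54): size=6=cap → OVERFLOW (fail)
11. enqueue(88): size=6=cap → OVERFLOW (fail)
12. enqueue(93): size=6=cap → OVERFLOW (fail)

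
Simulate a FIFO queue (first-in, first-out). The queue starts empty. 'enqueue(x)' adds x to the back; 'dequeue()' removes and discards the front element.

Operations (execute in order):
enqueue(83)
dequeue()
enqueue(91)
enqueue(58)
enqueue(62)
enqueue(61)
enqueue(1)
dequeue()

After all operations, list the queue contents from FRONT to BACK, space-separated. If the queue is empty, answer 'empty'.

Answer: 58 62 61 1

Derivation:
enqueue(83): [83]
dequeue(): []
enqueue(91): [91]
enqueue(58): [91, 58]
enqueue(62): [91, 58, 62]
enqueue(61): [91, 58, 62, 61]
enqueue(1): [91, 58, 62, 61, 1]
dequeue(): [58, 62, 61, 1]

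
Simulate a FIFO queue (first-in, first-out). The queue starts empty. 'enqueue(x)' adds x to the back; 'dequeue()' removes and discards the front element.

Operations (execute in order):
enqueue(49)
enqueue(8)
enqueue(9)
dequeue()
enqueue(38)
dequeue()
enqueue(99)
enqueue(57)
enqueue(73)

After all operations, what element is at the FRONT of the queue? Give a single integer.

enqueue(49): queue = [49]
enqueue(8): queue = [49, 8]
enqueue(9): queue = [49, 8, 9]
dequeue(): queue = [8, 9]
enqueue(38): queue = [8, 9, 38]
dequeue(): queue = [9, 38]
enqueue(99): queue = [9, 38, 99]
enqueue(57): queue = [9, 38, 99, 57]
enqueue(73): queue = [9, 38, 99, 57, 73]

Answer: 9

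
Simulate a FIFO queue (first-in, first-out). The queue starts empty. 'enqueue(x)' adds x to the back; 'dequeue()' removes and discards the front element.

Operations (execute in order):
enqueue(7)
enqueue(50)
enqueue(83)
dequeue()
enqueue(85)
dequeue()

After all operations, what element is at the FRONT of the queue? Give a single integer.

enqueue(7): queue = [7]
enqueue(50): queue = [7, 50]
enqueue(83): queue = [7, 50, 83]
dequeue(): queue = [50, 83]
enqueue(85): queue = [50, 83, 85]
dequeue(): queue = [83, 85]

Answer: 83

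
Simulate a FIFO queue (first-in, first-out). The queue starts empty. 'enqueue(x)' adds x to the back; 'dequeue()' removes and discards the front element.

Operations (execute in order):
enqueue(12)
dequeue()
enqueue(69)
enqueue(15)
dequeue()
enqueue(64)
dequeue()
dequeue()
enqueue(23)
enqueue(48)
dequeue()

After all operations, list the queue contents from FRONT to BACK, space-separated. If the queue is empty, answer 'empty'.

enqueue(12): [12]
dequeue(): []
enqueue(69): [69]
enqueue(15): [69, 15]
dequeue(): [15]
enqueue(64): [15, 64]
dequeue(): [64]
dequeue(): []
enqueue(23): [23]
enqueue(48): [23, 48]
dequeue(): [48]

Answer: 48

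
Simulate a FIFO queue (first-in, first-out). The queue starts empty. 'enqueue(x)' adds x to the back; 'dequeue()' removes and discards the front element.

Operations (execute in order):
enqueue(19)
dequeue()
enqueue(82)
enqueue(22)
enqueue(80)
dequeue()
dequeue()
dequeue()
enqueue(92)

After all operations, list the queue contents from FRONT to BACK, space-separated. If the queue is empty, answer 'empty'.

enqueue(19): [19]
dequeue(): []
enqueue(82): [82]
enqueue(22): [82, 22]
enqueue(80): [82, 22, 80]
dequeue(): [22, 80]
dequeue(): [80]
dequeue(): []
enqueue(92): [92]

Answer: 92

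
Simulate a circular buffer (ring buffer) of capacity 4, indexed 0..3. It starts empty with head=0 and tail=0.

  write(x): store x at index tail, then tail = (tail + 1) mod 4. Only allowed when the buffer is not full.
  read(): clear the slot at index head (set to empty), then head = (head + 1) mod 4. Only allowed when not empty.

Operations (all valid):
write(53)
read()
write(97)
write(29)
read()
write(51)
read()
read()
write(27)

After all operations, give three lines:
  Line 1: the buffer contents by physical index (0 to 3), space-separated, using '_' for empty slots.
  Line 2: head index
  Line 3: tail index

Answer: 27 _ _ _
0
1

Derivation:
write(53): buf=[53 _ _ _], head=0, tail=1, size=1
read(): buf=[_ _ _ _], head=1, tail=1, size=0
write(97): buf=[_ 97 _ _], head=1, tail=2, size=1
write(29): buf=[_ 97 29 _], head=1, tail=3, size=2
read(): buf=[_ _ 29 _], head=2, tail=3, size=1
write(51): buf=[_ _ 29 51], head=2, tail=0, size=2
read(): buf=[_ _ _ 51], head=3, tail=0, size=1
read(): buf=[_ _ _ _], head=0, tail=0, size=0
write(27): buf=[27 _ _ _], head=0, tail=1, size=1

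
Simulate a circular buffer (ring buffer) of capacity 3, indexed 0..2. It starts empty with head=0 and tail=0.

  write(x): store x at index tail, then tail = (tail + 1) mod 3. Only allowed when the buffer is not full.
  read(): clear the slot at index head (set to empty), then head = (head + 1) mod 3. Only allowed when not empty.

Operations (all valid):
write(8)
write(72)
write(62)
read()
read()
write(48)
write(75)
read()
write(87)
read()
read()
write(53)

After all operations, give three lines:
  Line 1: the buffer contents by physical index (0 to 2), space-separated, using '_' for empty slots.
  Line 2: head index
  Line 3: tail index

write(8): buf=[8 _ _], head=0, tail=1, size=1
write(72): buf=[8 72 _], head=0, tail=2, size=2
write(62): buf=[8 72 62], head=0, tail=0, size=3
read(): buf=[_ 72 62], head=1, tail=0, size=2
read(): buf=[_ _ 62], head=2, tail=0, size=1
write(48): buf=[48 _ 62], head=2, tail=1, size=2
write(75): buf=[48 75 62], head=2, tail=2, size=3
read(): buf=[48 75 _], head=0, tail=2, size=2
write(87): buf=[48 75 87], head=0, tail=0, size=3
read(): buf=[_ 75 87], head=1, tail=0, size=2
read(): buf=[_ _ 87], head=2, tail=0, size=1
write(53): buf=[53 _ 87], head=2, tail=1, size=2

Answer: 53 _ 87
2
1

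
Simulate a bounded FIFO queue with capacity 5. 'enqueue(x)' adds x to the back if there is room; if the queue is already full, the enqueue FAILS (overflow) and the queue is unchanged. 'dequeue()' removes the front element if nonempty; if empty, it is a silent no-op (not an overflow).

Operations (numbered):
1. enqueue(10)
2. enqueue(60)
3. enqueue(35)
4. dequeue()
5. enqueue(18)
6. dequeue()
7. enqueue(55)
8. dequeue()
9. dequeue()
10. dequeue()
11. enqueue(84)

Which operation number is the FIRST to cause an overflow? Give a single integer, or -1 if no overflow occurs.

Answer: -1

Derivation:
1. enqueue(10): size=1
2. enqueue(60): size=2
3. enqueue(35): size=3
4. dequeue(): size=2
5. enqueue(18): size=3
6. dequeue(): size=2
7. enqueue(55): size=3
8. dequeue(): size=2
9. dequeue(): size=1
10. dequeue(): size=0
11. enqueue(84): size=1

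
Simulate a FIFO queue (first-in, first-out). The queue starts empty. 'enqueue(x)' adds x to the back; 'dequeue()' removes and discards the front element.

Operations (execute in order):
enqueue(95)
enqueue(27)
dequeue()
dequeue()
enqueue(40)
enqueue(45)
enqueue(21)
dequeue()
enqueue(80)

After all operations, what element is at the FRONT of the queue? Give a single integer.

Answer: 45

Derivation:
enqueue(95): queue = [95]
enqueue(27): queue = [95, 27]
dequeue(): queue = [27]
dequeue(): queue = []
enqueue(40): queue = [40]
enqueue(45): queue = [40, 45]
enqueue(21): queue = [40, 45, 21]
dequeue(): queue = [45, 21]
enqueue(80): queue = [45, 21, 80]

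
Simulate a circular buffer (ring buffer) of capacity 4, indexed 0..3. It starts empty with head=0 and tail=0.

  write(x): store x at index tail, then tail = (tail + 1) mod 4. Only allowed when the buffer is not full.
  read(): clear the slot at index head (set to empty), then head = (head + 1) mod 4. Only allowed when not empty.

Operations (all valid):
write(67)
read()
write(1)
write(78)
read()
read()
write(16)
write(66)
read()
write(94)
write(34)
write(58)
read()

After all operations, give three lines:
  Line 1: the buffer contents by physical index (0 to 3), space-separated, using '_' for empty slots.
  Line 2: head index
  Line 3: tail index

write(67): buf=[67 _ _ _], head=0, tail=1, size=1
read(): buf=[_ _ _ _], head=1, tail=1, size=0
write(1): buf=[_ 1 _ _], head=1, tail=2, size=1
write(78): buf=[_ 1 78 _], head=1, tail=3, size=2
read(): buf=[_ _ 78 _], head=2, tail=3, size=1
read(): buf=[_ _ _ _], head=3, tail=3, size=0
write(16): buf=[_ _ _ 16], head=3, tail=0, size=1
write(66): buf=[66 _ _ 16], head=3, tail=1, size=2
read(): buf=[66 _ _ _], head=0, tail=1, size=1
write(94): buf=[66 94 _ _], head=0, tail=2, size=2
write(34): buf=[66 94 34 _], head=0, tail=3, size=3
write(58): buf=[66 94 34 58], head=0, tail=0, size=4
read(): buf=[_ 94 34 58], head=1, tail=0, size=3

Answer: _ 94 34 58
1
0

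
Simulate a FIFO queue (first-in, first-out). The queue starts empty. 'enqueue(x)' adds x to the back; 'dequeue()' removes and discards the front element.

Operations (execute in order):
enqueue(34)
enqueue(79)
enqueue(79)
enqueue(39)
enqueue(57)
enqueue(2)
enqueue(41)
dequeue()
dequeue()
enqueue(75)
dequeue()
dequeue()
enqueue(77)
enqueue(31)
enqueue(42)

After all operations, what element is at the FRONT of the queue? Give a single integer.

enqueue(34): queue = [34]
enqueue(79): queue = [34, 79]
enqueue(79): queue = [34, 79, 79]
enqueue(39): queue = [34, 79, 79, 39]
enqueue(57): queue = [34, 79, 79, 39, 57]
enqueue(2): queue = [34, 79, 79, 39, 57, 2]
enqueue(41): queue = [34, 79, 79, 39, 57, 2, 41]
dequeue(): queue = [79, 79, 39, 57, 2, 41]
dequeue(): queue = [79, 39, 57, 2, 41]
enqueue(75): queue = [79, 39, 57, 2, 41, 75]
dequeue(): queue = [39, 57, 2, 41, 75]
dequeue(): queue = [57, 2, 41, 75]
enqueue(77): queue = [57, 2, 41, 75, 77]
enqueue(31): queue = [57, 2, 41, 75, 77, 31]
enqueue(42): queue = [57, 2, 41, 75, 77, 31, 42]

Answer: 57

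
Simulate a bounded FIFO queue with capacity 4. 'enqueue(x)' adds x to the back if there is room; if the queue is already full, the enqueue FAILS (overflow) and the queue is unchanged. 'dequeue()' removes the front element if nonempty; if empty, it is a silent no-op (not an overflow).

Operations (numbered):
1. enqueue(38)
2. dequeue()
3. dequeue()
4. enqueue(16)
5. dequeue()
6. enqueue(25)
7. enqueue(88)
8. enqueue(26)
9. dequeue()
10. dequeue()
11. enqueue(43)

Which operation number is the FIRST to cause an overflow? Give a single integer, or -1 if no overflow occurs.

1. enqueue(38): size=1
2. dequeue(): size=0
3. dequeue(): empty, no-op, size=0
4. enqueue(16): size=1
5. dequeue(): size=0
6. enqueue(25): size=1
7. enqueue(88): size=2
8. enqueue(26): size=3
9. dequeue(): size=2
10. dequeue(): size=1
11. enqueue(43): size=2

Answer: -1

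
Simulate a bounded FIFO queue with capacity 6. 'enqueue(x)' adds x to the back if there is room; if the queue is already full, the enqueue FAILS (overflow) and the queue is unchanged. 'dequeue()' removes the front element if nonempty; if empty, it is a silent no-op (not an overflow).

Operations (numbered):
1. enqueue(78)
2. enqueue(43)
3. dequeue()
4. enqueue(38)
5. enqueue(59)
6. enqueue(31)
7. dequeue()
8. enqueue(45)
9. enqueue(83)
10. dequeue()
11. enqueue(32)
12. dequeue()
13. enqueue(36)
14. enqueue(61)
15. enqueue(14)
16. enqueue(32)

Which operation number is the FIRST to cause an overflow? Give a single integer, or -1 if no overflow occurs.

1. enqueue(78): size=1
2. enqueue(43): size=2
3. dequeue(): size=1
4. enqueue(38): size=2
5. enqueue(59): size=3
6. enqueue(31): size=4
7. dequeue(): size=3
8. enqueue(45): size=4
9. enqueue(83): size=5
10. dequeue(): size=4
11. enqueue(32): size=5
12. dequeue(): size=4
13. enqueue(36): size=5
14. enqueue(61): size=6
15. enqueue(14): size=6=cap → OVERFLOW (fail)
16. enqueue(32): size=6=cap → OVERFLOW (fail)

Answer: 15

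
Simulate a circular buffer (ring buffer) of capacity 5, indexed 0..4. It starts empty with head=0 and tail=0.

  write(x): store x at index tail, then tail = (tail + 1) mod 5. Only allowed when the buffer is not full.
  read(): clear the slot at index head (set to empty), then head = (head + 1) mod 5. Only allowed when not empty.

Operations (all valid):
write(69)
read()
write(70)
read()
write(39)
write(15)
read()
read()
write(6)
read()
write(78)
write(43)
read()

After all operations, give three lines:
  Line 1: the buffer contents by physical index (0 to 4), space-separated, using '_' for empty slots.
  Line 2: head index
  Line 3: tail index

write(69): buf=[69 _ _ _ _], head=0, tail=1, size=1
read(): buf=[_ _ _ _ _], head=1, tail=1, size=0
write(70): buf=[_ 70 _ _ _], head=1, tail=2, size=1
read(): buf=[_ _ _ _ _], head=2, tail=2, size=0
write(39): buf=[_ _ 39 _ _], head=2, tail=3, size=1
write(15): buf=[_ _ 39 15 _], head=2, tail=4, size=2
read(): buf=[_ _ _ 15 _], head=3, tail=4, size=1
read(): buf=[_ _ _ _ _], head=4, tail=4, size=0
write(6): buf=[_ _ _ _ 6], head=4, tail=0, size=1
read(): buf=[_ _ _ _ _], head=0, tail=0, size=0
write(78): buf=[78 _ _ _ _], head=0, tail=1, size=1
write(43): buf=[78 43 _ _ _], head=0, tail=2, size=2
read(): buf=[_ 43 _ _ _], head=1, tail=2, size=1

Answer: _ 43 _ _ _
1
2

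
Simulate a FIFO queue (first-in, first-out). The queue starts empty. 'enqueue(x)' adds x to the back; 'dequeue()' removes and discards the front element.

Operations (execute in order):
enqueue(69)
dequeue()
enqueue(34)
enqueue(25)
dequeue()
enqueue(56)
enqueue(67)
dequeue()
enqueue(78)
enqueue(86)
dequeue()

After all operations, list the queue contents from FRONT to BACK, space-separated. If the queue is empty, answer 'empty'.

Answer: 67 78 86

Derivation:
enqueue(69): [69]
dequeue(): []
enqueue(34): [34]
enqueue(25): [34, 25]
dequeue(): [25]
enqueue(56): [25, 56]
enqueue(67): [25, 56, 67]
dequeue(): [56, 67]
enqueue(78): [56, 67, 78]
enqueue(86): [56, 67, 78, 86]
dequeue(): [67, 78, 86]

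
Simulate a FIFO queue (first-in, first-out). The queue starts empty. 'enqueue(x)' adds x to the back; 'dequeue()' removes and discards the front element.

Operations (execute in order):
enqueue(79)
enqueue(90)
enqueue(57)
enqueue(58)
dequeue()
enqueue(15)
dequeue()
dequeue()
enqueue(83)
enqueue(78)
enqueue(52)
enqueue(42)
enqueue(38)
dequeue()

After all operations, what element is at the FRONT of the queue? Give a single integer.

enqueue(79): queue = [79]
enqueue(90): queue = [79, 90]
enqueue(57): queue = [79, 90, 57]
enqueue(58): queue = [79, 90, 57, 58]
dequeue(): queue = [90, 57, 58]
enqueue(15): queue = [90, 57, 58, 15]
dequeue(): queue = [57, 58, 15]
dequeue(): queue = [58, 15]
enqueue(83): queue = [58, 15, 83]
enqueue(78): queue = [58, 15, 83, 78]
enqueue(52): queue = [58, 15, 83, 78, 52]
enqueue(42): queue = [58, 15, 83, 78, 52, 42]
enqueue(38): queue = [58, 15, 83, 78, 52, 42, 38]
dequeue(): queue = [15, 83, 78, 52, 42, 38]

Answer: 15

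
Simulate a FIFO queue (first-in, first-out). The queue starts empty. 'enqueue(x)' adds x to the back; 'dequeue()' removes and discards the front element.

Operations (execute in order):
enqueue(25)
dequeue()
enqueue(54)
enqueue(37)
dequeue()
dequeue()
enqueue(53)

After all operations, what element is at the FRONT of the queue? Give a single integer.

enqueue(25): queue = [25]
dequeue(): queue = []
enqueue(54): queue = [54]
enqueue(37): queue = [54, 37]
dequeue(): queue = [37]
dequeue(): queue = []
enqueue(53): queue = [53]

Answer: 53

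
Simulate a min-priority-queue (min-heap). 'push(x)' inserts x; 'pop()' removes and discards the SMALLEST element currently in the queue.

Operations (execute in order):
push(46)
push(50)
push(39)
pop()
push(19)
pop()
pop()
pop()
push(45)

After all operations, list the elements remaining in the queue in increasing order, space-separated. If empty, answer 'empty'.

push(46): heap contents = [46]
push(50): heap contents = [46, 50]
push(39): heap contents = [39, 46, 50]
pop() → 39: heap contents = [46, 50]
push(19): heap contents = [19, 46, 50]
pop() → 19: heap contents = [46, 50]
pop() → 46: heap contents = [50]
pop() → 50: heap contents = []
push(45): heap contents = [45]

Answer: 45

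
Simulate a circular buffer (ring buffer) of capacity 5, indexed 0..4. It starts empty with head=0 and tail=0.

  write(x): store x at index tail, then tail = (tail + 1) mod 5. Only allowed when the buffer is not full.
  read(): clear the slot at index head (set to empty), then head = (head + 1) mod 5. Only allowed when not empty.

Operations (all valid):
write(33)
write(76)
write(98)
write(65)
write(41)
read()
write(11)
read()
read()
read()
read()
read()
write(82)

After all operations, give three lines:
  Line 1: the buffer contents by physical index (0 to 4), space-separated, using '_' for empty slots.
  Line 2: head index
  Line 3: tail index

Answer: _ 82 _ _ _
1
2

Derivation:
write(33): buf=[33 _ _ _ _], head=0, tail=1, size=1
write(76): buf=[33 76 _ _ _], head=0, tail=2, size=2
write(98): buf=[33 76 98 _ _], head=0, tail=3, size=3
write(65): buf=[33 76 98 65 _], head=0, tail=4, size=4
write(41): buf=[33 76 98 65 41], head=0, tail=0, size=5
read(): buf=[_ 76 98 65 41], head=1, tail=0, size=4
write(11): buf=[11 76 98 65 41], head=1, tail=1, size=5
read(): buf=[11 _ 98 65 41], head=2, tail=1, size=4
read(): buf=[11 _ _ 65 41], head=3, tail=1, size=3
read(): buf=[11 _ _ _ 41], head=4, tail=1, size=2
read(): buf=[11 _ _ _ _], head=0, tail=1, size=1
read(): buf=[_ _ _ _ _], head=1, tail=1, size=0
write(82): buf=[_ 82 _ _ _], head=1, tail=2, size=1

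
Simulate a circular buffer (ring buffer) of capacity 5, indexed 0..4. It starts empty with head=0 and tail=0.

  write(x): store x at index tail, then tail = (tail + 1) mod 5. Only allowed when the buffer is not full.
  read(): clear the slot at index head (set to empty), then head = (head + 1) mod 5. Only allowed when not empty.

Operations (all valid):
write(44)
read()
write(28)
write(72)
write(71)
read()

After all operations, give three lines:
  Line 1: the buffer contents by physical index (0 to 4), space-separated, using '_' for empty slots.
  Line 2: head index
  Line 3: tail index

write(44): buf=[44 _ _ _ _], head=0, tail=1, size=1
read(): buf=[_ _ _ _ _], head=1, tail=1, size=0
write(28): buf=[_ 28 _ _ _], head=1, tail=2, size=1
write(72): buf=[_ 28 72 _ _], head=1, tail=3, size=2
write(71): buf=[_ 28 72 71 _], head=1, tail=4, size=3
read(): buf=[_ _ 72 71 _], head=2, tail=4, size=2

Answer: _ _ 72 71 _
2
4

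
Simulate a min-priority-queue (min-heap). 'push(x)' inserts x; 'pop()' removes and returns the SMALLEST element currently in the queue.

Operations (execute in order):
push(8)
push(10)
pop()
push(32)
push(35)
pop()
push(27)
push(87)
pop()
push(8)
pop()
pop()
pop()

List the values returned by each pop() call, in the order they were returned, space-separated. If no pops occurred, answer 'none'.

push(8): heap contents = [8]
push(10): heap contents = [8, 10]
pop() → 8: heap contents = [10]
push(32): heap contents = [10, 32]
push(35): heap contents = [10, 32, 35]
pop() → 10: heap contents = [32, 35]
push(27): heap contents = [27, 32, 35]
push(87): heap contents = [27, 32, 35, 87]
pop() → 27: heap contents = [32, 35, 87]
push(8): heap contents = [8, 32, 35, 87]
pop() → 8: heap contents = [32, 35, 87]
pop() → 32: heap contents = [35, 87]
pop() → 35: heap contents = [87]

Answer: 8 10 27 8 32 35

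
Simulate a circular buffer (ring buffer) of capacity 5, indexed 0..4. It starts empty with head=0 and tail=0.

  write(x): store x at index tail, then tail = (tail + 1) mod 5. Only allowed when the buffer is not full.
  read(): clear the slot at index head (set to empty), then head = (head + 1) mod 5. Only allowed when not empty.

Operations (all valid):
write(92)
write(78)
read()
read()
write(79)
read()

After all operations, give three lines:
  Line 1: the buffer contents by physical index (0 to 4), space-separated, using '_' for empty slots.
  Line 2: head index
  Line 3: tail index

write(92): buf=[92 _ _ _ _], head=0, tail=1, size=1
write(78): buf=[92 78 _ _ _], head=0, tail=2, size=2
read(): buf=[_ 78 _ _ _], head=1, tail=2, size=1
read(): buf=[_ _ _ _ _], head=2, tail=2, size=0
write(79): buf=[_ _ 79 _ _], head=2, tail=3, size=1
read(): buf=[_ _ _ _ _], head=3, tail=3, size=0

Answer: _ _ _ _ _
3
3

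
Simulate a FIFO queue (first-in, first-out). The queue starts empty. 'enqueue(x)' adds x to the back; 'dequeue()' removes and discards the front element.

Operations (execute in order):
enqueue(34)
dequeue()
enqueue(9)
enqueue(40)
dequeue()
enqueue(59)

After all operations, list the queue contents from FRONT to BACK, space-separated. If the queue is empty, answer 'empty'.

Answer: 40 59

Derivation:
enqueue(34): [34]
dequeue(): []
enqueue(9): [9]
enqueue(40): [9, 40]
dequeue(): [40]
enqueue(59): [40, 59]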